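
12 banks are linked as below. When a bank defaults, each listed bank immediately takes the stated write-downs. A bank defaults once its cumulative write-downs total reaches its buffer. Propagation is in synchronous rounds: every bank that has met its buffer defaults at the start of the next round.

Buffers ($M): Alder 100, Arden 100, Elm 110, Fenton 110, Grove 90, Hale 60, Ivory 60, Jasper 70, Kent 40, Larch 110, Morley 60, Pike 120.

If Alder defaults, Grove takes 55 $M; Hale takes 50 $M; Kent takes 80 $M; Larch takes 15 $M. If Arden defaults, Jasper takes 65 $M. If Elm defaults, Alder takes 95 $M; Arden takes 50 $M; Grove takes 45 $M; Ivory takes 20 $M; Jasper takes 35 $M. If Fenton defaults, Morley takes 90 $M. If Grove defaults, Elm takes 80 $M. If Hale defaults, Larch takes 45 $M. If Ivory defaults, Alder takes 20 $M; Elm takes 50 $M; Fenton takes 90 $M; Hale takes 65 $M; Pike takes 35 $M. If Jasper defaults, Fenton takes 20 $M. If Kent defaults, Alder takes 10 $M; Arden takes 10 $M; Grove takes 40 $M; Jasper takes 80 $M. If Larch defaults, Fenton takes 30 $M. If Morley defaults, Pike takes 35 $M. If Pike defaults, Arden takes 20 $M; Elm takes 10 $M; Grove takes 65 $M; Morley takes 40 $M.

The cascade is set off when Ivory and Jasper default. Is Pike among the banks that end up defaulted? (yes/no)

no

Round 1 — Ivory, Jasper default (initial).
  Alder: +20 → 20 < 100
  Elm: +50 → 50 < 110
  Fenton: +90+20 → 110 ≥ 110
  Hale: +65 → 65 ≥ 60
  Pike: +35 → 35 < 120
Round 2 — Fenton, Hale default.
  Larch: +45 → 45 < 110
  Morley: +90 → 90 ≥ 60
Round 3 — Morley defaults.
  Pike: +35 → 70 < 120
No further defaults.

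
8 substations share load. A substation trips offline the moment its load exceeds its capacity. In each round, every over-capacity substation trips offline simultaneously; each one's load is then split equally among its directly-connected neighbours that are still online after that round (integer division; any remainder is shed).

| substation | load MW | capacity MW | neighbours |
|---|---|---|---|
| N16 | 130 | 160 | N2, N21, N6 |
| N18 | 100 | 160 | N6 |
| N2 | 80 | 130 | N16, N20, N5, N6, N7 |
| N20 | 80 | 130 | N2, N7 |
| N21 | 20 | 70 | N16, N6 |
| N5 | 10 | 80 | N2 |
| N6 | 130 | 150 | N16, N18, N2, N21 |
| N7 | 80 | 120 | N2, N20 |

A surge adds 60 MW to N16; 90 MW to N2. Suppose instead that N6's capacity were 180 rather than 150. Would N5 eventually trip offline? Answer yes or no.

With N6's capacity at 180:
Round 1 — N16 at 190 > 160; N2 at 170 > 130. N16, N2 trip offline.
  N16 sheds 190 MW to N21, N6: 95 each.
    N21: 20+95 = 115 > 70
    N6: 130+95 = 225 > 180
  N2 sheds 170 MW to N20, N5, N6, N7: 42 each (2 lost).
    N20: 80+42 = 122 ≤ 130
    N5: 10+42 = 52 ≤ 80
    N6: 225+42 = 267 > 180
    N7: 80+42 = 122 > 120
Round 2 — N21, N6, N7 trip offline.
  N21 sheds 115 MW: no online neighbours, lost.
  N6 sheds 267 MW to N18: 267 each.
    N18: 100+267 = 367 > 160
  N7 sheds 122 MW to N20: 122 each.
    N20: 122+122 = 244 > 130
Round 3 — N18, N20 trip offline.
  N18 sheds 367 MW: no online neighbours, lost.
  N20 sheds 244 MW: no online neighbours, lost.
No further trips.

no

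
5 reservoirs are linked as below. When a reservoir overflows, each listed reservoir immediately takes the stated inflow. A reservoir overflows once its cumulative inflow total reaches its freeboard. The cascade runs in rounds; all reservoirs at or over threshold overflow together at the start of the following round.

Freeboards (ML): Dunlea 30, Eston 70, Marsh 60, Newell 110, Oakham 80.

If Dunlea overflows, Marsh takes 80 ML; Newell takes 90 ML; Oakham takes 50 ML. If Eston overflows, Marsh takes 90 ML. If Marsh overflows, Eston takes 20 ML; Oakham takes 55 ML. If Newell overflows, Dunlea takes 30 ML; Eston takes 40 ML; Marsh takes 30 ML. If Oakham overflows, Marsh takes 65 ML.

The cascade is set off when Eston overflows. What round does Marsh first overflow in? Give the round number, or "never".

Round 1 — Eston overflows (initial).
  Marsh: +90 → 90 ≥ 60
Round 2 — Marsh overflows.
  Oakham: +55 → 55 < 80
No further overflows.

2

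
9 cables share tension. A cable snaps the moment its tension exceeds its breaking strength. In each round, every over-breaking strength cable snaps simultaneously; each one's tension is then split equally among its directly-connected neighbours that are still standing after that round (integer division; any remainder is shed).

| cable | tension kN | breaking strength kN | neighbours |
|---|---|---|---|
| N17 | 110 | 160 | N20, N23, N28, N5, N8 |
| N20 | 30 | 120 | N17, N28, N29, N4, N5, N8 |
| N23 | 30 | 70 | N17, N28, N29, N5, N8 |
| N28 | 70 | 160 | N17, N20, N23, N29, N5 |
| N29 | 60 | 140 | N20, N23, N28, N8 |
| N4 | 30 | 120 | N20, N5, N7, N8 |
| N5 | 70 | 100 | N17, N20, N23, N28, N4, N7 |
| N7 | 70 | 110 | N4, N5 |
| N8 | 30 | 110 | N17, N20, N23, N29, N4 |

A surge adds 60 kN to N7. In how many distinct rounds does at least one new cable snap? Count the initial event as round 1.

3

Round 1 — N7 at 130 > 110. N7 snaps.
  N7 sheds 130 kN to N4, N5: 65 each.
    N4: 30+65 = 95 ≤ 120
    N5: 70+65 = 135 > 100
Round 2 — N5 snaps.
  N5 sheds 135 kN to N17, N20, N23, N28, N4: 27 each.
    N17: 110+27 = 137 ≤ 160
    N20: 30+27 = 57 ≤ 120
    N23: 30+27 = 57 ≤ 70
    N28: 70+27 = 97 ≤ 160
    N4: 95+27 = 122 > 120
Round 3 — N4 snaps.
  N4 sheds 122 kN to N20, N8: 61 each.
    N20: 57+61 = 118 ≤ 120
    N8: 30+61 = 91 ≤ 110
No further breaks.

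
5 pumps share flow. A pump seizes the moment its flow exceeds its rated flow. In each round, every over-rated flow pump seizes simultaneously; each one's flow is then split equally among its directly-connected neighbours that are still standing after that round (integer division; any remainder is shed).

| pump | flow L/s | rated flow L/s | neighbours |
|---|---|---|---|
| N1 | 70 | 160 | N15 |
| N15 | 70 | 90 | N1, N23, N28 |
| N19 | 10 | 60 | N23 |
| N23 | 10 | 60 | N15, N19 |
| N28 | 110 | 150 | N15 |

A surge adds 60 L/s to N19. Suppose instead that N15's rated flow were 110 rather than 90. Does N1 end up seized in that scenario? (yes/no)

no

With N15's rated flow at 110:
Round 1 — N19 at 70 > 60. N19 seizes.
  N19 sheds 70 L/s to N23: 70 each.
    N23: 10+70 = 80 > 60
Round 2 — N23 seizes.
  N23 sheds 80 L/s to N15: 80 each.
    N15: 70+80 = 150 > 110
Round 3 — N15 seizes.
  N15 sheds 150 L/s to N1, N28: 75 each.
    N1: 70+75 = 145 ≤ 160
    N28: 110+75 = 185 > 150
Round 4 — N28 seizes.
  N28 sheds 185 L/s: no online neighbours, lost.
No further seizures.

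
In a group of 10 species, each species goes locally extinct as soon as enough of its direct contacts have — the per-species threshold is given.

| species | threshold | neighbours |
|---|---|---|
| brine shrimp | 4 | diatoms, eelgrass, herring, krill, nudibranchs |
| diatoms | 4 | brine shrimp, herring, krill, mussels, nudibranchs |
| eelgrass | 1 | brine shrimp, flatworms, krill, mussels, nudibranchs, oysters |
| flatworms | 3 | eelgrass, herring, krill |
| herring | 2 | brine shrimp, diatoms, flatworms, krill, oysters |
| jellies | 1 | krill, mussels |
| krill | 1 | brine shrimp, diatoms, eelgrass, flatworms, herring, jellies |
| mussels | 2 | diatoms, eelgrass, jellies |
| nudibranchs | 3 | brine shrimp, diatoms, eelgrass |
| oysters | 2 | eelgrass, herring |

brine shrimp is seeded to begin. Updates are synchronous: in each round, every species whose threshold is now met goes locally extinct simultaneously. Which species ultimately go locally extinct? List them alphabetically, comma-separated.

brine shrimp, diatoms, eelgrass, flatworms, herring, jellies, krill, mussels, nudibranchs, oysters

Round 1 — brine shrimp goes locally extinct (initial).
Round 2 — checking thresholds:
  diatoms: 1 of 5 neighbours < 4, below threshold.
  eelgrass: 1 of 6 neighbours ≥ 1, goes locally extinct.
  herring: 1 of 5 neighbours < 2, below threshold.
  krill: 1 of 6 neighbours ≥ 1, goes locally extinct.
  nudibranchs: 1 of 3 neighbours < 3, below threshold.
Round 3 — checking thresholds:
  diatoms: 2 of 5 neighbours < 4, below threshold.
  flatworms: 2 of 3 neighbours < 3, below threshold.
  herring: 2 of 5 neighbours ≥ 2, goes locally extinct.
  jellies: 1 of 2 neighbours ≥ 1, goes locally extinct.
  mussels: 1 of 3 neighbours < 2, below threshold.
  nudibranchs: 2 of 3 neighbours < 3, below threshold.
  oysters: 1 of 2 neighbours < 2, below threshold.
Round 4 — checking thresholds:
  diatoms: 3 of 5 neighbours < 4, below threshold.
  flatworms: 3 of 3 neighbours ≥ 3, goes locally extinct.
  mussels: 2 of 3 neighbours ≥ 2, goes locally extinct.
  nudibranchs: 2 of 3 neighbours < 3, below threshold.
  oysters: 2 of 2 neighbours ≥ 2, goes locally extinct.
Round 5 — checking thresholds:
  diatoms: 4 of 5 neighbours ≥ 4, goes locally extinct.
  nudibranchs: 2 of 3 neighbours < 3, below threshold.
Round 6 — checking thresholds:
  nudibranchs: 3 of 3 neighbours ≥ 3, goes locally extinct.
Round 7 — no new extinctions; cascade stops.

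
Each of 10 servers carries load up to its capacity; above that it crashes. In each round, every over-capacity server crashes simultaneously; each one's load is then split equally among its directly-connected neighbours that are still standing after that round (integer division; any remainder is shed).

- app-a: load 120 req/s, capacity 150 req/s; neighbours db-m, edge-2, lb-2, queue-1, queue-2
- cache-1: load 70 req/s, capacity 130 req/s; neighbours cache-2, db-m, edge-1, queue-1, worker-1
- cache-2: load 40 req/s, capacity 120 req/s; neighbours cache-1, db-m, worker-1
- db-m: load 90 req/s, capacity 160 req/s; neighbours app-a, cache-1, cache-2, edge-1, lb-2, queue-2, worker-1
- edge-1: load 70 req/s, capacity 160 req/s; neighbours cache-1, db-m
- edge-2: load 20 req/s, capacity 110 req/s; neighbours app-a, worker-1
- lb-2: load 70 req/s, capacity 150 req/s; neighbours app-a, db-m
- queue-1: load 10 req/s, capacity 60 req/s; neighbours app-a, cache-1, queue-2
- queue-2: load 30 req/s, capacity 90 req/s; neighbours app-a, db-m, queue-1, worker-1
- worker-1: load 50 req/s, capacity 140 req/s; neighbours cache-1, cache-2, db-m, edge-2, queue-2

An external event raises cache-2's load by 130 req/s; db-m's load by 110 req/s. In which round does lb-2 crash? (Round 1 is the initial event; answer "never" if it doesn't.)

never

Round 1 — cache-2 at 170 > 120; db-m at 200 > 160. cache-2, db-m crash.
  cache-2 sheds 170 req/s to cache-1, worker-1: 85 each.
    cache-1: 70+85 = 155 > 130
    worker-1: 50+85 = 135 ≤ 140
  db-m sheds 200 req/s to app-a, cache-1, edge-1, lb-2, queue-2, worker-1: 33 each (2 lost).
    app-a: 120+33 = 153 > 150
    cache-1: 155+33 = 188 > 130
    edge-1: 70+33 = 103 ≤ 160
    lb-2: 70+33 = 103 ≤ 150
    queue-2: 30+33 = 63 ≤ 90
    worker-1: 135+33 = 168 > 140
Round 2 — app-a, cache-1, worker-1 crash.
  app-a sheds 153 req/s to edge-2, lb-2, queue-1, queue-2: 38 each (1 lost).
    edge-2: 20+38 = 58 ≤ 110
    lb-2: 103+38 = 141 ≤ 150
    queue-1: 10+38 = 48 ≤ 60
    queue-2: 63+38 = 101 > 90
  cache-1 sheds 188 req/s to edge-1, queue-1: 94 each.
    edge-1: 103+94 = 197 > 160
    queue-1: 48+94 = 142 > 60
  worker-1 sheds 168 req/s to edge-2, queue-2: 84 each.
    edge-2: 58+84 = 142 > 110
    queue-2: 101+84 = 185 > 90
Round 3 — edge-1, edge-2, queue-1, queue-2 crash.
  edge-1 sheds 197 req/s: no online neighbours, lost.
  edge-2 sheds 142 req/s: no online neighbours, lost.
  queue-1 sheds 142 req/s: no online neighbours, lost.
  queue-2 sheds 185 req/s: no online neighbours, lost.
No further crashes.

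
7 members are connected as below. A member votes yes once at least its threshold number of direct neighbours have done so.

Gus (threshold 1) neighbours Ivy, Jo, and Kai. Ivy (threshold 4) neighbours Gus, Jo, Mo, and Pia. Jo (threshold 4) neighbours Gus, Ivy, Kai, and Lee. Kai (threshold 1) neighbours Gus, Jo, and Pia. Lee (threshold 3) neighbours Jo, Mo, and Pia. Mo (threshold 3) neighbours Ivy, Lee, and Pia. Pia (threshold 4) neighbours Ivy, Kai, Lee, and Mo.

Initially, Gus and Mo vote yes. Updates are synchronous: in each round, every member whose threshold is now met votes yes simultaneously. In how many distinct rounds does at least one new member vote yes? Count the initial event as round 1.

2

Round 1 — Gus, Mo vote yes (initial).
Round 2 — checking thresholds:
  Ivy: 2 of 4 neighbours < 4, holds.
  Jo: 1 of 4 neighbours < 4, holds.
  Kai: 1 of 3 neighbours ≥ 1, votes yes.
  Lee: 1 of 3 neighbours < 3, holds.
  Pia: 1 of 4 neighbours < 4, holds.
Round 3 — no new yes votes; cascade stops.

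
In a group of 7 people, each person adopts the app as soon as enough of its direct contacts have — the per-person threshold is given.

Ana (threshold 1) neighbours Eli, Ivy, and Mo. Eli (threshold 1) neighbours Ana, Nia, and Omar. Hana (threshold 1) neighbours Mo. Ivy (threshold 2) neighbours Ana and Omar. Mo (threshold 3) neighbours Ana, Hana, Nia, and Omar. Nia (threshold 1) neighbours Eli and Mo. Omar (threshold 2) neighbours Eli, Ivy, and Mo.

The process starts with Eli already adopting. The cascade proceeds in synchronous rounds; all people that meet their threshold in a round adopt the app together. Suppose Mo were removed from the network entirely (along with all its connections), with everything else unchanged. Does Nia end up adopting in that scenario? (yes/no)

yes

With Mo removed:
Round 1 — Eli adopts the app (initial).
Round 2 — checking thresholds:
  Ana: 1 of 2 neighbours ≥ 1, adopts the app.
  Nia: 1 of 1 neighbours ≥ 1, adopts the app.
  Omar: 1 of 2 neighbours < 2, below threshold.
Round 3 — no new adoptions; cascade stops.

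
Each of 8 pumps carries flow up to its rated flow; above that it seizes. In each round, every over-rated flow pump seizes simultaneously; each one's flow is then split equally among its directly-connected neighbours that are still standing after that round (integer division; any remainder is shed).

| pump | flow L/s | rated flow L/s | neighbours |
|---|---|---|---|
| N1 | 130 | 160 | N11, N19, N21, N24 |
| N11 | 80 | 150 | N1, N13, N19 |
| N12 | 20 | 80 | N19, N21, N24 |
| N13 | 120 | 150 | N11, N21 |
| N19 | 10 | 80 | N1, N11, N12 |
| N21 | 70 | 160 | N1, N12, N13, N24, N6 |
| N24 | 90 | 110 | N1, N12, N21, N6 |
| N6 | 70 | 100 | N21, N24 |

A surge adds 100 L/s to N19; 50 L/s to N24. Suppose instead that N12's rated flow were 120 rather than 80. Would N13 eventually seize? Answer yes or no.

yes

With N12's rated flow at 120:
Round 1 — N19 at 110 > 80; N24 at 140 > 110. N19, N24 seize.
  N19 sheds 110 L/s to N1, N11, N12: 36 each (2 lost).
    N1: 130+36 = 166 > 160
    N11: 80+36 = 116 ≤ 150
    N12: 20+36 = 56 ≤ 120
  N24 sheds 140 L/s to N1, N12, N21, N6: 35 each.
    N1: 166+35 = 201 > 160
    N12: 56+35 = 91 ≤ 120
    N21: 70+35 = 105 ≤ 160
    N6: 70+35 = 105 > 100
Round 2 — N1, N6 seize.
  N1 sheds 201 L/s to N11, N21: 100 each (1 lost).
    N11: 116+100 = 216 > 150
    N21: 105+100 = 205 > 160
  N6 sheds 105 L/s to N21: 105 each.
    N21: 205+105 = 310 > 160
Round 3 — N11, N21 seize.
  N11 sheds 216 L/s to N13: 216 each.
    N13: 120+216 = 336 > 150
  N21 sheds 310 L/s to N12, N13: 155 each.
    N12: 91+155 = 246 > 120
    N13: 336+155 = 491 > 150
Round 4 — N12, N13 seize.
  N12 sheds 246 L/s: no online neighbours, lost.
  N13 sheds 491 L/s: no online neighbours, lost.
No further seizures.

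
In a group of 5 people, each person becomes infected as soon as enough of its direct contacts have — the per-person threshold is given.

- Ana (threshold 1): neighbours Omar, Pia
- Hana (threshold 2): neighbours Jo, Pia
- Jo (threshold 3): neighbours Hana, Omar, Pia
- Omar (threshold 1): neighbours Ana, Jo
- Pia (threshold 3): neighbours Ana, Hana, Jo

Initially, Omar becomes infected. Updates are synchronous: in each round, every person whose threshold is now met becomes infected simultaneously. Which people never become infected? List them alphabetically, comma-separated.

Round 1 — Omar becomes infected (initial).
Round 2 — checking thresholds:
  Ana: 1 of 2 neighbours ≥ 1, becomes infected.
  Jo: 1 of 3 neighbours < 3, below threshold.
Round 3 — no new infections; cascade stops.

Hana, Jo, Pia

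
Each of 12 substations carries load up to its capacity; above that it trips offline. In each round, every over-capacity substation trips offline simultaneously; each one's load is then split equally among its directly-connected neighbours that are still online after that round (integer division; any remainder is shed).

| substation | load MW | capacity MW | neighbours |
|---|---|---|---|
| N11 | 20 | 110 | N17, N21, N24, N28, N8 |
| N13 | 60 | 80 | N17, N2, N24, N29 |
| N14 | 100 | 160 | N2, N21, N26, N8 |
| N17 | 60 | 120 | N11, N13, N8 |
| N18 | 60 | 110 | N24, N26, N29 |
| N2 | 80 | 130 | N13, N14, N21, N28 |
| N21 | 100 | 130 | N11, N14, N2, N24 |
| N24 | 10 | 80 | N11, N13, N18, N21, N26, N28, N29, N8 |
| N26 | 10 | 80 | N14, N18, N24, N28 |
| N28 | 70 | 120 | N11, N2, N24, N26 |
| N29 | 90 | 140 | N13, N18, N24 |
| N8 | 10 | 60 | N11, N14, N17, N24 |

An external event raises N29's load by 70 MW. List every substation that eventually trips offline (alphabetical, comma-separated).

Round 1 — N29 at 160 > 140. N29 trips offline.
  N29 sheds 160 MW to N13, N18, N24: 53 each (1 lost).
    N13: 60+53 = 113 > 80
    N18: 60+53 = 113 > 110
    N24: 10+53 = 63 ≤ 80
Round 2 — N13, N18 trip offline.
  N13 sheds 113 MW to N17, N2, N24: 37 each (2 lost).
    N17: 60+37 = 97 ≤ 120
    N2: 80+37 = 117 ≤ 130
    N24: 63+37 = 100 > 80
  N18 sheds 113 MW to N24, N26: 56 each (1 lost).
    N24: 100+56 = 156 > 80
    N26: 10+56 = 66 ≤ 80
Round 3 — N24 trips offline.
  N24 sheds 156 MW to N11, N21, N26, N28, N8: 31 each (1 lost).
    N11: 20+31 = 51 ≤ 110
    N21: 100+31 = 131 > 130
    N26: 66+31 = 97 > 80
    N28: 70+31 = 101 ≤ 120
    N8: 10+31 = 41 ≤ 60
Round 4 — N21, N26 trip offline.
  N21 sheds 131 MW to N11, N14, N2: 43 each (2 lost).
    N11: 51+43 = 94 ≤ 110
    N14: 100+43 = 143 ≤ 160
    N2: 117+43 = 160 > 130
  N26 sheds 97 MW to N14, N28: 48 each (1 lost).
    N14: 143+48 = 191 > 160
    N28: 101+48 = 149 > 120
Round 5 — N14, N2, N28 trip offline.
  N14 sheds 191 MW to N8: 191 each.
    N8: 41+191 = 232 > 60
  N2 sheds 160 MW: no online neighbours, lost.
  N28 sheds 149 MW to N11: 149 each.
    N11: 94+149 = 243 > 110
Round 6 — N11, N8 trip offline.
  N11 sheds 243 MW to N17: 243 each.
    N17: 97+243 = 340 > 120
  N8 sheds 232 MW to N17: 232 each.
    N17: 340+232 = 572 > 120
Round 7 — N17 trips offline.
  N17 sheds 572 MW: no online neighbours, lost.
No further trips.

N11, N13, N14, N17, N18, N2, N21, N24, N26, N28, N29, N8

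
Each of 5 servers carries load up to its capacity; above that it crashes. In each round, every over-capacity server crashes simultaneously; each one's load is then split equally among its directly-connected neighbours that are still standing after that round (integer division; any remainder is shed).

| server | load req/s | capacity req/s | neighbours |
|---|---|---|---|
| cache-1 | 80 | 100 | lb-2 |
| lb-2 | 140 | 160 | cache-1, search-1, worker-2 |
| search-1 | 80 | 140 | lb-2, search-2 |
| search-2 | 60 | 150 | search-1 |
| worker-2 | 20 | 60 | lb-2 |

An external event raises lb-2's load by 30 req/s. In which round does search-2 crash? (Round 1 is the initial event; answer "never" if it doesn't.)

never

Round 1 — lb-2 at 170 > 160. lb-2 crashes.
  lb-2 sheds 170 req/s to cache-1, search-1, worker-2: 56 each (2 lost).
    cache-1: 80+56 = 136 > 100
    search-1: 80+56 = 136 ≤ 140
    worker-2: 20+56 = 76 > 60
Round 2 — cache-1, worker-2 crash.
  cache-1 sheds 136 req/s: no online neighbours, lost.
  worker-2 sheds 76 req/s: no online neighbours, lost.
No further crashes.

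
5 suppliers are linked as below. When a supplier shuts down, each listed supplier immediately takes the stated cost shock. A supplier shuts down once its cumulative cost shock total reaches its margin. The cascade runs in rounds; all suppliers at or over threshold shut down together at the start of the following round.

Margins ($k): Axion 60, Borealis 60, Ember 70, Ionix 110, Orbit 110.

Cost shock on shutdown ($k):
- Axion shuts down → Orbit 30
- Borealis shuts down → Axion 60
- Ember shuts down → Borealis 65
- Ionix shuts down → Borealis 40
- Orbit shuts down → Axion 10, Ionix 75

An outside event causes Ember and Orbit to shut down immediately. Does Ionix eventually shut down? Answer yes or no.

Round 1 — Ember, Orbit shut down (initial).
  Axion: +10 → 10 < 60
  Borealis: +65 → 65 ≥ 60
  Ionix: +75 → 75 < 110
Round 2 — Borealis shuts down.
  Axion: +60 → 70 ≥ 60
Round 3 — Axion shuts down.
No further shutdowns.

no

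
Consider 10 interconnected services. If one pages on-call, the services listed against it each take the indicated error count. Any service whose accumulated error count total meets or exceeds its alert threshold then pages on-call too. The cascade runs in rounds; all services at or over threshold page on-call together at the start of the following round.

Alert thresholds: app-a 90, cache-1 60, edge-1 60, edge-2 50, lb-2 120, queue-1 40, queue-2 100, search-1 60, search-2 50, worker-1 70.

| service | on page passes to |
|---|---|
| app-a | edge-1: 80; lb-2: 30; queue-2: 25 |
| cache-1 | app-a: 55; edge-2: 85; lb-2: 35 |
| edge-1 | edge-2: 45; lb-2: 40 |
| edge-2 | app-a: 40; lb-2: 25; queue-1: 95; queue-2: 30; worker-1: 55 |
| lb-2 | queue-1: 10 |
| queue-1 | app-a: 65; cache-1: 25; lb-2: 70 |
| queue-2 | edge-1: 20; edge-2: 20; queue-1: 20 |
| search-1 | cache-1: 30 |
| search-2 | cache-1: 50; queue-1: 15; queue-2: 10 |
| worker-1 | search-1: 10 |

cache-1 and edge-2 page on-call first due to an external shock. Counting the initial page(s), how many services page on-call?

6

Round 1 — cache-1, edge-2 page on-call (initial).
  app-a: +55+40 → 95 ≥ 90
  lb-2: +35+25 → 60 < 120
  queue-1: +95 → 95 ≥ 40
  queue-2: +30 → 30 < 100
  worker-1: +55 → 55 < 70
Round 2 — app-a, queue-1 page on-call.
  edge-1: +80 → 80 ≥ 60
  lb-2: +30+70 → 160 ≥ 120
  queue-2: +25 → 55 < 100
Round 3 — edge-1, lb-2 page on-call.
No further pages.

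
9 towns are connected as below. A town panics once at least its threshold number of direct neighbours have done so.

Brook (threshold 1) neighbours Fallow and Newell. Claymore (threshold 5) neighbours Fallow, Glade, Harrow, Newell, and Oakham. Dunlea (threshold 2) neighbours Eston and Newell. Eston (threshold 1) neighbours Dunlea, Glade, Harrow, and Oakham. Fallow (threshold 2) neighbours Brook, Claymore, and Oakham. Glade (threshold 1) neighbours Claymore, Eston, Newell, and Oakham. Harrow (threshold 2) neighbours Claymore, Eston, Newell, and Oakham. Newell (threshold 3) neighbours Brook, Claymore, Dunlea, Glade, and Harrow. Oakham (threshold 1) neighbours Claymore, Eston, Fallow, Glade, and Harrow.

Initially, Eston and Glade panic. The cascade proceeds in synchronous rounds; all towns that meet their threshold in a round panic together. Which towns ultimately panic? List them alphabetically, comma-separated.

Eston, Glade, Harrow, Oakham

Round 1 — Eston, Glade panic (initial).
Round 2 — checking thresholds:
  Claymore: 1 of 5 neighbours < 5, not yet.
  Dunlea: 1 of 2 neighbours < 2, not yet.
  Harrow: 1 of 4 neighbours < 2, not yet.
  Newell: 1 of 5 neighbours < 3, not yet.
  Oakham: 2 of 5 neighbours ≥ 1, panics.
Round 3 — checking thresholds:
  Claymore: 2 of 5 neighbours < 5, not yet.
  Dunlea: 1 of 2 neighbours < 2, not yet.
  Fallow: 1 of 3 neighbours < 2, not yet.
  Harrow: 2 of 4 neighbours ≥ 2, panics.
  Newell: 1 of 5 neighbours < 3, not yet.
Round 4 — no new panics; cascade stops.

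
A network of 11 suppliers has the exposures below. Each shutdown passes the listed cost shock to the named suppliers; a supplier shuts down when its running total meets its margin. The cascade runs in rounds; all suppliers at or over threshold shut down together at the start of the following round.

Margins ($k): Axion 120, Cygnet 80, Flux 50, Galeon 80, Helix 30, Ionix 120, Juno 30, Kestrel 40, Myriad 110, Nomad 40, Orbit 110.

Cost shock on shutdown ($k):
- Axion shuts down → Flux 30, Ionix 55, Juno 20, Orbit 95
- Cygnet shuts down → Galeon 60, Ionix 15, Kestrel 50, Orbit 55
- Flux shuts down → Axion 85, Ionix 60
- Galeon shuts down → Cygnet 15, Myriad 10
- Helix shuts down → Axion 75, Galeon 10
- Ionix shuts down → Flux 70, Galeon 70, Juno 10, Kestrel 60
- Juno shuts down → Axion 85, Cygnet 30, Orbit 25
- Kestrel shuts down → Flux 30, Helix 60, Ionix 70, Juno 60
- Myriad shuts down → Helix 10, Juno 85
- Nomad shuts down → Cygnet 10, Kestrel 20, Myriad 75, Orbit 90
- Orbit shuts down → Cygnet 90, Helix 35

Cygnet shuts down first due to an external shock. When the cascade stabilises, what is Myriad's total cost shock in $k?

Round 1 — Cygnet shuts down (initial).
  Galeon: +60 → 60 < 80
  Ionix: +15 → 15 < 120
  Kestrel: +50 → 50 ≥ 40
  Orbit: +55 → 55 < 110
Round 2 — Kestrel shuts down.
  Flux: +30 → 30 < 50
  Helix: +60 → 60 ≥ 30
  Ionix: +70 → 85 < 120
  Juno: +60 → 60 ≥ 30
Round 3 — Helix, Juno shut down.
  Axion: +75+85 → 160 ≥ 120
  Galeon: +10 → 70 < 80
  Orbit: +25 → 80 < 110
Round 4 — Axion shuts down.
  Flux: +30 → 60 ≥ 50
  Ionix: +55 → 140 ≥ 120
  Orbit: +95 → 175 ≥ 110
Round 5 — Flux, Ionix, Orbit shut down.
  Galeon: +70 → 140 ≥ 80
Round 6 — Galeon shuts down.
  Myriad: +10 → 10 < 110
No further shutdowns.

10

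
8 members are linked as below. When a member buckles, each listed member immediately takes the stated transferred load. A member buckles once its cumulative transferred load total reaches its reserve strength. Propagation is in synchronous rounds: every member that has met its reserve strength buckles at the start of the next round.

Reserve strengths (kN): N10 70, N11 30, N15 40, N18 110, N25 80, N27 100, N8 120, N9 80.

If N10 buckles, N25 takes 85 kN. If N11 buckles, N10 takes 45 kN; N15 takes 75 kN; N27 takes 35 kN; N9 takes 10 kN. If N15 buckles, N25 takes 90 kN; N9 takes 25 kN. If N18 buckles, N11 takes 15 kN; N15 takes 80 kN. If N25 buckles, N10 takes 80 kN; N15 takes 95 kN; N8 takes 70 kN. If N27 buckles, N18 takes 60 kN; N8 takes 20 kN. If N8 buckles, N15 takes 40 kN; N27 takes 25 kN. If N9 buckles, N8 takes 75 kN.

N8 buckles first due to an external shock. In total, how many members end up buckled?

4

Round 1 — N8 buckles (initial).
  N15: +40 → 40 ≥ 40
  N27: +25 → 25 < 100
Round 2 — N15 buckles.
  N25: +90 → 90 ≥ 80
  N9: +25 → 25 < 80
Round 3 — N25 buckles.
  N10: +80 → 80 ≥ 70
Round 4 — N10 buckles.
No further bucklings.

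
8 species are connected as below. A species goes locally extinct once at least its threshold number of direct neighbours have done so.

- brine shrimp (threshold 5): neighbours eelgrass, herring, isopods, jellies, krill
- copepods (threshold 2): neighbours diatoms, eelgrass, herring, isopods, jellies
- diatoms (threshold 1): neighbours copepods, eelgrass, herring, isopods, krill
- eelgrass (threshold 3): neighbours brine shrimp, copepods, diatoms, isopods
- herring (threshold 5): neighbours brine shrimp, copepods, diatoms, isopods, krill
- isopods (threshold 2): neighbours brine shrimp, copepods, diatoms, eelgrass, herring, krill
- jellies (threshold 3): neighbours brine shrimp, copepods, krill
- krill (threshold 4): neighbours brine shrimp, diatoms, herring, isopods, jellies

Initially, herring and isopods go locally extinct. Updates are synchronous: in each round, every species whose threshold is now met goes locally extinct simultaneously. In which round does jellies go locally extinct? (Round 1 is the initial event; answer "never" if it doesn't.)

never

Round 1 — herring, isopods go locally extinct (initial).
Round 2 — checking thresholds:
  brine shrimp: 2 of 5 neighbours < 5, holds.
  copepods: 2 of 5 neighbours ≥ 2, goes locally extinct.
  diatoms: 2 of 5 neighbours ≥ 1, goes locally extinct.
  eelgrass: 1 of 4 neighbours < 3, holds.
  krill: 2 of 5 neighbours < 4, holds.
Round 3 — checking thresholds:
  brine shrimp: 2 of 5 neighbours < 5, holds.
  eelgrass: 3 of 4 neighbours ≥ 3, goes locally extinct.
  jellies: 1 of 3 neighbours < 3, holds.
  krill: 3 of 5 neighbours < 4, holds.
Round 4 — no new extinctions; cascade stops.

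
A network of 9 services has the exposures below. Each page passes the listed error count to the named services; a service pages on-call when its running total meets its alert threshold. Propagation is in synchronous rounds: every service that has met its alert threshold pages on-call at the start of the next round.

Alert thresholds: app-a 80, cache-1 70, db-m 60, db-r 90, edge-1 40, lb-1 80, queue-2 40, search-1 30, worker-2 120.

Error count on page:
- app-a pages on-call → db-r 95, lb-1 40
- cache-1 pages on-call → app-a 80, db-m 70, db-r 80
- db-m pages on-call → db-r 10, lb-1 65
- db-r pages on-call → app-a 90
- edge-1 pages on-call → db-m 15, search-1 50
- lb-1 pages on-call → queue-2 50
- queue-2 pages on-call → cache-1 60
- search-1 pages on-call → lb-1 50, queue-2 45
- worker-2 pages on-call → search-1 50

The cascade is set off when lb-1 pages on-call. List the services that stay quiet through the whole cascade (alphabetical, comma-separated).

app-a, cache-1, db-m, db-r, edge-1, search-1, worker-2

Round 1 — lb-1 pages on-call (initial).
  queue-2: +50 → 50 ≥ 40
Round 2 — queue-2 pages on-call.
  cache-1: +60 → 60 < 70
No further pages.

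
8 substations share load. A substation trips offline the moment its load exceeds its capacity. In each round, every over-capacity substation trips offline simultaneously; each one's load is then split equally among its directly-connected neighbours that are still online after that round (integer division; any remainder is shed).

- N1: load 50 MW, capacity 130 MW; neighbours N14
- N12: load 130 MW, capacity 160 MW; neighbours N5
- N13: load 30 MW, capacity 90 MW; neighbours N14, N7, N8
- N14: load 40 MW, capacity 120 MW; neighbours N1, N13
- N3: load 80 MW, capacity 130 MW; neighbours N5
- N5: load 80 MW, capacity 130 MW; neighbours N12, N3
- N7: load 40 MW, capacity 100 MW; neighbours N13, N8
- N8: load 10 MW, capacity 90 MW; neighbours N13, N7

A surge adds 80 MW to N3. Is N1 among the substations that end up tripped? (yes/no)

no

Round 1 — N3 at 160 > 130. N3 trips offline.
  N3 sheds 160 MW to N5: 160 each.
    N5: 80+160 = 240 > 130
Round 2 — N5 trips offline.
  N5 sheds 240 MW to N12: 240 each.
    N12: 130+240 = 370 > 160
Round 3 — N12 trips offline.
  N12 sheds 370 MW: no online neighbours, lost.
No further trips.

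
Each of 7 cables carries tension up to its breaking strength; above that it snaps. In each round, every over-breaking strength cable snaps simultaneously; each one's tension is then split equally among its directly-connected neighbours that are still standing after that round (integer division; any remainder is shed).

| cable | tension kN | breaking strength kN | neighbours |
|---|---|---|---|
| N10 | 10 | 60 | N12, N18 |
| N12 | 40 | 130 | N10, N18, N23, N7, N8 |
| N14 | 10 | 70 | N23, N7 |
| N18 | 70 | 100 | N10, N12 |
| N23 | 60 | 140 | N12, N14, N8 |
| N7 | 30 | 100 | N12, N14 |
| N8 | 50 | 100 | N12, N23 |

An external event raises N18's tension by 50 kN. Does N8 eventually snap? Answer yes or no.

yes

Round 1 — N18 at 120 > 100. N18 snaps.
  N18 sheds 120 kN to N10, N12: 60 each.
    N10: 10+60 = 70 > 60
    N12: 40+60 = 100 ≤ 130
Round 2 — N10 snaps.
  N10 sheds 70 kN to N12: 70 each.
    N12: 100+70 = 170 > 130
Round 3 — N12 snaps.
  N12 sheds 170 kN to N23, N7, N8: 56 each (2 lost).
    N23: 60+56 = 116 ≤ 140
    N7: 30+56 = 86 ≤ 100
    N8: 50+56 = 106 > 100
Round 4 — N8 snaps.
  N8 sheds 106 kN to N23: 106 each.
    N23: 116+106 = 222 > 140
Round 5 — N23 snaps.
  N23 sheds 222 kN to N14: 222 each.
    N14: 10+222 = 232 > 70
Round 6 — N14 snaps.
  N14 sheds 232 kN to N7: 232 each.
    N7: 86+232 = 318 > 100
Round 7 — N7 snaps.
  N7 sheds 318 kN: no online neighbours, lost.
No further breaks.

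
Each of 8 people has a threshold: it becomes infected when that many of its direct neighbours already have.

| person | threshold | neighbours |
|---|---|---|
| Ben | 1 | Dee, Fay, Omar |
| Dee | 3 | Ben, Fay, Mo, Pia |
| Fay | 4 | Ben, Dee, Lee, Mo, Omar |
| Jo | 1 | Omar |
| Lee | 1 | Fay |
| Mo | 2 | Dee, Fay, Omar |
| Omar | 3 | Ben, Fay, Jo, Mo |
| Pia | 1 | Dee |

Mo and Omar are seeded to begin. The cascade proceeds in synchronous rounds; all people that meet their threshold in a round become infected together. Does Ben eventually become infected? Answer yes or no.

yes

Round 1 — Mo, Omar become infected (initial).
Round 2 — checking thresholds:
  Ben: 1 of 3 neighbours ≥ 1, becomes infected.
  Dee: 1 of 4 neighbours < 3, not yet.
  Fay: 2 of 5 neighbours < 4, not yet.
  Jo: 1 of 1 neighbours ≥ 1, becomes infected.
Round 3 — no new infections; cascade stops.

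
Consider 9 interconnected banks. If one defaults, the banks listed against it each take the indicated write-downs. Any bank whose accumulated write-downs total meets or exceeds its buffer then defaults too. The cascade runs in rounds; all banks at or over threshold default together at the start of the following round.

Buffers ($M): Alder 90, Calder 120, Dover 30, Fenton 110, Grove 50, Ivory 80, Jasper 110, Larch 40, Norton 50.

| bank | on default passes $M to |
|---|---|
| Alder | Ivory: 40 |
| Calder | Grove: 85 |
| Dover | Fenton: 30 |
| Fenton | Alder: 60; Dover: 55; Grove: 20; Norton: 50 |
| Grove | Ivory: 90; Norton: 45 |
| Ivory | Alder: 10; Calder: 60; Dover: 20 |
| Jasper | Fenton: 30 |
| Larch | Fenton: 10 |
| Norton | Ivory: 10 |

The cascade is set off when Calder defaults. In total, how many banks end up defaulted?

Round 1 — Calder defaults (initial).
  Grove: +85 → 85 ≥ 50
Round 2 — Grove defaults.
  Ivory: +90 → 90 ≥ 80
  Norton: +45 → 45 < 50
Round 3 — Ivory defaults.
  Alder: +10 → 10 < 90
  Dover: +20 → 20 < 30
No further defaults.

3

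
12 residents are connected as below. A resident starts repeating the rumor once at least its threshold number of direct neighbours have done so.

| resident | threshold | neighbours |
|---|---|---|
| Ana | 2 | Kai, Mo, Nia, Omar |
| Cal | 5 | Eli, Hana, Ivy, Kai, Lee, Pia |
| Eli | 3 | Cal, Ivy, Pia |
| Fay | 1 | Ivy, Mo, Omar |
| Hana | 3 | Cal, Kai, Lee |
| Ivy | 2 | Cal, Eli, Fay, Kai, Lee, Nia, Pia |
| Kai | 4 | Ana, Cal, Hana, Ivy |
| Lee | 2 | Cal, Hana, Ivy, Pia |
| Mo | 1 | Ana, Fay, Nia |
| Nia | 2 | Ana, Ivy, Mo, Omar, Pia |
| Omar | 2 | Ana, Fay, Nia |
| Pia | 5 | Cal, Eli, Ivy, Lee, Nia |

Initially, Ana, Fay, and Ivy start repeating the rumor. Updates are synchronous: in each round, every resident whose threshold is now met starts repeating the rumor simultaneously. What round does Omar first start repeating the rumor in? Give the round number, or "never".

Round 1 — Ana, Fay, Ivy start repeating the rumor (initial).
Round 2 — checking thresholds:
  Cal: 1 of 6 neighbours < 5, below threshold.
  Eli: 1 of 3 neighbours < 3, below threshold.
  Kai: 2 of 4 neighbours < 4, below threshold.
  Lee: 1 of 4 neighbours < 2, below threshold.
  Mo: 2 of 3 neighbours ≥ 1, starts repeating the rumor.
  Nia: 2 of 5 neighbours ≥ 2, starts repeating the rumor.
  Omar: 2 of 3 neighbours ≥ 2, starts repeating the rumor.
  Pia: 1 of 5 neighbours < 5, below threshold.
Round 3 — no new spreads; cascade stops.

2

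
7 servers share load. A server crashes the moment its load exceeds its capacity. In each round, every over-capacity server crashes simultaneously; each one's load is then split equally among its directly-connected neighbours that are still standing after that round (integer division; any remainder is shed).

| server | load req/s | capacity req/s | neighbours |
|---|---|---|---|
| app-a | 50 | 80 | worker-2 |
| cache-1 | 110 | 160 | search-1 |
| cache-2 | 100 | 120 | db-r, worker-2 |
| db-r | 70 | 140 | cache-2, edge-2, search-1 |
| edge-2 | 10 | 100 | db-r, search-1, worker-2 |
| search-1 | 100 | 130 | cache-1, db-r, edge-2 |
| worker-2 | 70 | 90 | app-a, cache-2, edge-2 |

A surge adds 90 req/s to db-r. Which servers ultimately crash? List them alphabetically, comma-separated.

Round 1 — db-r at 160 > 140. db-r crashes.
  db-r sheds 160 req/s to cache-2, edge-2, search-1: 53 each (1 lost).
    cache-2: 100+53 = 153 > 120
    edge-2: 10+53 = 63 ≤ 100
    search-1: 100+53 = 153 > 130
Round 2 — cache-2, search-1 crash.
  cache-2 sheds 153 req/s to worker-2: 153 each.
    worker-2: 70+153 = 223 > 90
  search-1 sheds 153 req/s to cache-1, edge-2: 76 each (1 lost).
    cache-1: 110+76 = 186 > 160
    edge-2: 63+76 = 139 > 100
Round 3 — cache-1, edge-2, worker-2 crash.
  cache-1 sheds 186 req/s: no online neighbours, lost.
  edge-2 sheds 139 req/s: no online neighbours, lost.
  worker-2 sheds 223 req/s to app-a: 223 each.
    app-a: 50+223 = 273 > 80
Round 4 — app-a crashes.
  app-a sheds 273 req/s: no online neighbours, lost.
No further crashes.

app-a, cache-1, cache-2, db-r, edge-2, search-1, worker-2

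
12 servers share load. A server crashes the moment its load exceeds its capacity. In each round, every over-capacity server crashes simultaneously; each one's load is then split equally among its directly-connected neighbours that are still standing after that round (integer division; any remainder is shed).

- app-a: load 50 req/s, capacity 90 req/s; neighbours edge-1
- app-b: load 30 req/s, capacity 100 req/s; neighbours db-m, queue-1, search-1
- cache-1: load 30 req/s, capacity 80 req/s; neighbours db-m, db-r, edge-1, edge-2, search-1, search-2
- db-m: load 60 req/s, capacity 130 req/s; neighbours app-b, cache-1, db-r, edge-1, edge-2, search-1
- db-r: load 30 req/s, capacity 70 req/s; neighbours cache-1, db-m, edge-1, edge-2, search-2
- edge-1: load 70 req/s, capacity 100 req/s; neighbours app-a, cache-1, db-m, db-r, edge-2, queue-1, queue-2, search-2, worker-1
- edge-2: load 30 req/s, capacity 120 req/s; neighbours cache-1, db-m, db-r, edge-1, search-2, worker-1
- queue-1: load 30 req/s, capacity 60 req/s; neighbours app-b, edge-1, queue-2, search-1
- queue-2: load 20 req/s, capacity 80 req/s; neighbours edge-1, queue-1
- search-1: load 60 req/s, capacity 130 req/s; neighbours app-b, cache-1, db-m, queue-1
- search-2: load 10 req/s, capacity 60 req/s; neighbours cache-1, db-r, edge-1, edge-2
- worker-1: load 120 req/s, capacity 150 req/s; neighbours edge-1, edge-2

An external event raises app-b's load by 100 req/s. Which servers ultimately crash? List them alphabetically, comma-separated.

Round 1 — app-b at 130 > 100. app-b crashes.
  app-b sheds 130 req/s to db-m, queue-1, search-1: 43 each (1 lost).
    db-m: 60+43 = 103 ≤ 130
    queue-1: 30+43 = 73 > 60
    search-1: 60+43 = 103 ≤ 130
Round 2 — queue-1 crashes.
  queue-1 sheds 73 req/s to edge-1, queue-2, search-1: 24 each (1 lost).
    edge-1: 70+24 = 94 ≤ 100
    queue-2: 20+24 = 44 ≤ 80
    search-1: 103+24 = 127 ≤ 130
No further crashes.

app-b, queue-1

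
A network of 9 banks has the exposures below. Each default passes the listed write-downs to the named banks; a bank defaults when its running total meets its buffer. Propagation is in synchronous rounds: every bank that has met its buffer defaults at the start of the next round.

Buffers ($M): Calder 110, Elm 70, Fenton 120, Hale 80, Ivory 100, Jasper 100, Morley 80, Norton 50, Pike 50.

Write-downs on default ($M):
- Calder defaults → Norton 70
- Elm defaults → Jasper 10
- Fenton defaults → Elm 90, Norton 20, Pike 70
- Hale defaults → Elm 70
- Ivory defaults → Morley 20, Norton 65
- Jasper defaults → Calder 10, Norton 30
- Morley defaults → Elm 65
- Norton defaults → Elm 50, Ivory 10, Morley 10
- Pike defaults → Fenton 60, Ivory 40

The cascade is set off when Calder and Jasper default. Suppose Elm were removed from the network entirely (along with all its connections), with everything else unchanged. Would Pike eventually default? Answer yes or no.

no

With Elm removed:
Round 1 — Calder, Jasper default (initial).
  Norton: +70+30 → 100 ≥ 50
Round 2 — Norton defaults.
  Ivory: +10 → 10 < 100
  Morley: +10 → 10 < 80
No further defaults.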